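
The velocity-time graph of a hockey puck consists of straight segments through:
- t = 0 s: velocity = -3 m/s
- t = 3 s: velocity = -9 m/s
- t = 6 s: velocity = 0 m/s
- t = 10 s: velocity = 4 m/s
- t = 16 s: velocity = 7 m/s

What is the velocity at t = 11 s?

4.5 m/s

On 10–16 s the graph is linear from 4 to 7 m/s: v(11) = 4 + (7 − 4)·(11 − 10)/(16 − 10) = 4.5 m/s.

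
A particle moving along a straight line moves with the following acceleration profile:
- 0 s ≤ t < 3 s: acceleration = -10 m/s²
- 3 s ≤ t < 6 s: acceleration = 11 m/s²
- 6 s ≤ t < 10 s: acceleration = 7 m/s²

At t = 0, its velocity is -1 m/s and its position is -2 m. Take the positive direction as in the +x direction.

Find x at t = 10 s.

-29.5 m

On each constant-a segment, Δv = aΔt and Δx = v₀Δt + ½aΔt²; chain segment to segment.
0–3 s: v starts -1 m/s; Δx = -1·3 + ½·-10·3² = -48 m; v ends -31 m/s.
3–6 s: v starts -31 m/s; Δx = -31·3 + ½·11·3² = -43.5 m; v ends 2 m/s.
6–10 s: v starts 2 m/s; Δx = 2·4 + ½·7·4² = 64 m; v ends 30 m/s.
x(10) = -2 + Σ Δx = -29.5 m.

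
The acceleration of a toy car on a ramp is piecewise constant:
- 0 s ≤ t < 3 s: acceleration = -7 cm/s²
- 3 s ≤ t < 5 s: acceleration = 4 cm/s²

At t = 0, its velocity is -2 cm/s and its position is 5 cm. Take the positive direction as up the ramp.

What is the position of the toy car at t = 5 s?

-70.5 cm

On each constant-a segment, Δv = aΔt and Δx = v₀Δt + ½aΔt²; chain segment to segment.
0–3 s: v starts -2 cm/s; Δx = -2·3 + ½·-7·3² = -37.5 cm; v ends -23 cm/s.
3–5 s: v starts -23 cm/s; Δx = -23·2 + ½·4·2² = -38 cm; v ends -15 cm/s.
x(5) = 5 + Σ Δx = -70.5 cm.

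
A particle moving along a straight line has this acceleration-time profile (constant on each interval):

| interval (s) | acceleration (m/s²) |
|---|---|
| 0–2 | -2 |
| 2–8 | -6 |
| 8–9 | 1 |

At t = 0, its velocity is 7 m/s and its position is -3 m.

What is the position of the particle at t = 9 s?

On each constant-a segment, Δv = aΔt and Δx = v₀Δt + ½aΔt²; chain segment to segment.
0–2 s: v starts 7 m/s; Δx = 7·2 + ½·-2·2² = 10 m; v ends 3 m/s.
2–8 s: v starts 3 m/s; Δx = 3·6 + ½·-6·6² = -90 m; v ends -33 m/s.
8–9 s: v starts -33 m/s; Δx = -33·1 + ½·1·1² = -32.5 m; v ends -32 m/s.
x(9) = -3 + Σ Δx = -115.5 m.

-115.5 m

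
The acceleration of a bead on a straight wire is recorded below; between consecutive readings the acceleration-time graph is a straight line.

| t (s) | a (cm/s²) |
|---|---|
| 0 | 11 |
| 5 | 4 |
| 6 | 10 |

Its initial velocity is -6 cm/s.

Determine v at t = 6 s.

Δv equals the area under the a-t graph; then v = v₀ + Δv.
0–5 s: ½(11 + 4)(5) = 37.5 cm/s
5–6 s: ½(4 + 10)(1) = 7 cm/s
Δv = 44.5 cm/s, so v(6) = -6 + (44.5) = 38.5 cm/s.

38.5 cm/s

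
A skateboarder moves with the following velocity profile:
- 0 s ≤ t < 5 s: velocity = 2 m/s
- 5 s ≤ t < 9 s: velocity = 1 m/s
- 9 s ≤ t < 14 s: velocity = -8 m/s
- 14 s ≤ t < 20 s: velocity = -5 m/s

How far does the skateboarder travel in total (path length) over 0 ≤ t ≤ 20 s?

84 m

Total distance travelled is ∫|v| dt — sum the magnitudes of each area piece.
0–5 s: |2| × 5 = 10 m
5–9 s: |1| × 4 = 4 m
9–14 s: |-8| × 5 = 40 m
14–20 s: |-5| × 6 = 30 m
Total distance = 84 m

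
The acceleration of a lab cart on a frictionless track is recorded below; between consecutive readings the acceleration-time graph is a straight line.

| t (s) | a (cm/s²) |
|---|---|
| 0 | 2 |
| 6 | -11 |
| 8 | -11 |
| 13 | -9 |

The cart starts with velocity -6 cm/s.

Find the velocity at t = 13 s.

-105 cm/s

Δv equals the area under the a-t graph; then v = v₀ + Δv.
0–6 s: ½(2 + -11)(6) = -27 cm/s
6–8 s: -11 × 2 = -22 cm/s
8–13 s: ½(-11 + -9)(5) = -50 cm/s
Δv = -99 cm/s, so v(13) = -6 + (-99) = -105 cm/s.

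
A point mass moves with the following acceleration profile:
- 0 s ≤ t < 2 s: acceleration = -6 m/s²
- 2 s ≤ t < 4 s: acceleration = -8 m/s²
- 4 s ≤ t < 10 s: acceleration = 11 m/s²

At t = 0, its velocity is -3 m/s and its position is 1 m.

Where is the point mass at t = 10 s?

-51 m

On each constant-a segment, Δv = aΔt and Δx = v₀Δt + ½aΔt²; chain segment to segment.
0–2 s: v starts -3 m/s; Δx = -3·2 + ½·-6·2² = -18 m; v ends -15 m/s.
2–4 s: v starts -15 m/s; Δx = -15·2 + ½·-8·2² = -46 m; v ends -31 m/s.
4–10 s: v starts -31 m/s; Δx = -31·6 + ½·11·6² = 12 m; v ends 35 m/s.
x(10) = 1 + Σ Δx = -51 m.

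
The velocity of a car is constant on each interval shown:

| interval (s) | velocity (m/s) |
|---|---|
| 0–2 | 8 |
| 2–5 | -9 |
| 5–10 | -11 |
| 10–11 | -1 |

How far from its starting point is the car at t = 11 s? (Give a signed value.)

-67 m

Net displacement equals the area under the velocity-time graph (areas below the axis count negative).
0–2 s: 8 × 2 = 16 m
2–5 s: -9 × 3 = -27 m
5–10 s: -11 × 5 = -55 m
10–11 s: -1 × 1 = -1 m
Net displacement = -67 m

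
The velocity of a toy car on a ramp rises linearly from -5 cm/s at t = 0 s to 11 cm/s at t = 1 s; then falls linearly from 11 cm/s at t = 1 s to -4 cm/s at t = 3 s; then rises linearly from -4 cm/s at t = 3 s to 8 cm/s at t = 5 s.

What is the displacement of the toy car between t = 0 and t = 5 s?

14 cm

Displacement is the signed area under the v-t curve.
0–1 s: ½(-5 + 11)(1) = 3 cm
1–3 s: ½(11 + -4)(2) = 7 cm
3–5 s: ½(-4 + 8)(2) = 4 cm
Net displacement = 14 cm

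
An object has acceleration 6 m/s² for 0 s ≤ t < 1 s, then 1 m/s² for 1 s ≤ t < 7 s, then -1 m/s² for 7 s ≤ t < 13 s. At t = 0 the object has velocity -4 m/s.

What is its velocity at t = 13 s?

Δv equals the area under the a-t graph; then v = v₀ + Δv.
0–1 s: 6 × 1 = 6 m/s
1–7 s: 1 × 6 = 6 m/s
7–13 s: -1 × 6 = -6 m/s
Δv = 6 m/s, so v(13) = -4 + (6) = 2 m/s.

2 m/s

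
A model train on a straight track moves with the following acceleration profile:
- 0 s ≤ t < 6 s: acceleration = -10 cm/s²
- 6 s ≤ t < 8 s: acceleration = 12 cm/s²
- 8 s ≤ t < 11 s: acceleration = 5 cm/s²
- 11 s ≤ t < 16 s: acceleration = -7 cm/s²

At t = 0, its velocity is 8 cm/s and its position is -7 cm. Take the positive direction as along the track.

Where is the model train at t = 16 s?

On each constant-a segment, Δv = aΔt and Δx = v₀Δt + ½aΔt²; chain segment to segment.
0–6 s: v starts 8 cm/s; Δx = 8·6 + ½·-10·6² = -132 cm; v ends -52 cm/s.
6–8 s: v starts -52 cm/s; Δx = -52·2 + ½·12·2² = -80 cm; v ends -28 cm/s.
8–11 s: v starts -28 cm/s; Δx = -28·3 + ½·5·3² = -61.5 cm; v ends -13 cm/s.
11–16 s: v starts -13 cm/s; Δx = -13·5 + ½·-7·5² = -152.5 cm; v ends -48 cm/s.
x(16) = -7 + Σ Δx = -433 cm.

-433 cm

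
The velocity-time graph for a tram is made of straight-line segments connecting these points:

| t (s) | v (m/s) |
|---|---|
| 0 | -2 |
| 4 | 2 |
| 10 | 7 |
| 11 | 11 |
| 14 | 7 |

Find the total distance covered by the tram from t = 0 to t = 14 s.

Distance (not displacement) is the total path length: add the absolute areas under v-t.
0–4 s: v = 0 at t = 2 s; triangle areas 2 + 2 = 4 m
4–10 s: |½(2 + 7)(6)| = 27 m
10–11 s: |½(7 + 11)(1)| = 9 m
11–14 s: |½(11 + 7)(3)| = 27 m
Total distance = 67 m

67 m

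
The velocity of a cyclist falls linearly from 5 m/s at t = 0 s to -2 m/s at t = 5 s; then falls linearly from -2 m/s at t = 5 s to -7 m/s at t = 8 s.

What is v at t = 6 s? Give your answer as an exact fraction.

-11/3 m/s

On 5–8 s the graph is linear from -2 to -7 m/s: v(6) = -2 + (-7 − -2)·(6 − 5)/(8 − 5) = -11/3 m/s.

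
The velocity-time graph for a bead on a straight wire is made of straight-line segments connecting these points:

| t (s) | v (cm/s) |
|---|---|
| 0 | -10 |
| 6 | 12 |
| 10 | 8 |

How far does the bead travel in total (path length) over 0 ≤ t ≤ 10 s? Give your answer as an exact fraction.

Total distance travelled is ∫|v| dt — sum the magnitudes of each area piece.
0–6 s: v = 0 at t = 30/11 s; triangle areas 150/11 + 216/11 = 366/11 cm
6–10 s: |½(12 + 8)(4)| = 40 cm
Total distance = 806/11 cm

806/11 cm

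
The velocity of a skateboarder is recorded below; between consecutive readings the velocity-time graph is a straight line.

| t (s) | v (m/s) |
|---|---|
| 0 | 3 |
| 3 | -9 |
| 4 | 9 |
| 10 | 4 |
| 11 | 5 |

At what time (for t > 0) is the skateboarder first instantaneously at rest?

v changes sign on 0–3 s (from 3 to -9); the graph is linear there, so v = 0 at t = 0 + (-3)·(3 − 0)/(-9 − 3) = 0.75 s.

t = 0.75 s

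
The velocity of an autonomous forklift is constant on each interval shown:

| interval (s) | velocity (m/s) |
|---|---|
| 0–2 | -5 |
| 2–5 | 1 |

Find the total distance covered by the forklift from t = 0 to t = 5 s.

Total distance travelled is ∫|v| dt — sum the magnitudes of each area piece.
0–2 s: |-5| × 2 = 10 m
2–5 s: |1| × 3 = 3 m
Total distance = 13 m

13 m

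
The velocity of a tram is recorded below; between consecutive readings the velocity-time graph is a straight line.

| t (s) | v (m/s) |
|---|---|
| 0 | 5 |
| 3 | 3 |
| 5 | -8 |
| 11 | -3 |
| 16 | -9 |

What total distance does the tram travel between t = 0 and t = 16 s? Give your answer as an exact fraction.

Total distance travelled is ∫|v| dt — sum the magnitudes of each area piece.
0–3 s: |½(5 + 3)(3)| = 12 m
3–5 s: v = 0 at t = 39/11 s; triangle areas 9/11 + 64/11 = 73/11 m
5–11 s: |½(-8 + -3)(6)| = 33 m
11–16 s: |½(-3 + -9)(5)| = 30 m
Total distance = 898/11 m

898/11 m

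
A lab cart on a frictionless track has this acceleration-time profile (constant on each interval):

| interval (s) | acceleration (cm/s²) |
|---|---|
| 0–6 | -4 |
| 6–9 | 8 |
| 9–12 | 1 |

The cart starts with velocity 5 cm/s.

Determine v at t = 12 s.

Δv equals the area under the a-t graph; then v = v₀ + Δv.
0–6 s: -4 × 6 = -24 cm/s
6–9 s: 8 × 3 = 24 cm/s
9–12 s: 1 × 3 = 3 cm/s
Δv = 3 cm/s, so v(12) = 5 + (3) = 8 cm/s.

8 cm/s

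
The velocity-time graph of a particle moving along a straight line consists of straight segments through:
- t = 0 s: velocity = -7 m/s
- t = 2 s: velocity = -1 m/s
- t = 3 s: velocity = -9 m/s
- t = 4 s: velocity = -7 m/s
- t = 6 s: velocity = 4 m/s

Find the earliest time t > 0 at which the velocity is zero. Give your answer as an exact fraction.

t = 58/11 s

v changes sign on 4–6 s (from -7 to 4); the graph is linear there, so v = 0 at t = 4 + (7)·(6 − 4)/(4 − -7) = 58/11 s.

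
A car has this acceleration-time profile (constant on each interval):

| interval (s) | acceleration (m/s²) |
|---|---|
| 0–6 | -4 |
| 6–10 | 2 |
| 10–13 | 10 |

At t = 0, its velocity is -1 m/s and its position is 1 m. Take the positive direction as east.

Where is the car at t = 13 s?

-167 m

On each constant-a segment, Δv = aΔt and Δx = v₀Δt + ½aΔt²; chain segment to segment.
0–6 s: v starts -1 m/s; Δx = -1·6 + ½·-4·6² = -78 m; v ends -25 m/s.
6–10 s: v starts -25 m/s; Δx = -25·4 + ½·2·4² = -84 m; v ends -17 m/s.
10–13 s: v starts -17 m/s; Δx = -17·3 + ½·10·3² = -6 m; v ends 13 m/s.
x(13) = 1 + Σ Δx = -167 m.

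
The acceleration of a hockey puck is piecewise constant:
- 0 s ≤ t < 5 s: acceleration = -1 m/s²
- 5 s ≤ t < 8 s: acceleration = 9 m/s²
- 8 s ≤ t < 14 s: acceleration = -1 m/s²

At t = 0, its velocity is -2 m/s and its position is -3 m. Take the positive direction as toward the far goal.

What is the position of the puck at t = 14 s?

96 m

On each constant-a segment, Δv = aΔt and Δx = v₀Δt + ½aΔt²; chain segment to segment.
0–5 s: v starts -2 m/s; Δx = -2·5 + ½·-1·5² = -22.5 m; v ends -7 m/s.
5–8 s: v starts -7 m/s; Δx = -7·3 + ½·9·3² = 19.5 m; v ends 20 m/s.
8–14 s: v starts 20 m/s; Δx = 20·6 + ½·-1·6² = 102 m; v ends 14 m/s.
x(14) = -3 + Σ Δx = 96 m.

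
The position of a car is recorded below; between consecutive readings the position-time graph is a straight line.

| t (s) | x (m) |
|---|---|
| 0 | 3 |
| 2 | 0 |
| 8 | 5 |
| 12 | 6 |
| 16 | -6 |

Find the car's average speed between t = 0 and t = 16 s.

Average speed = (total path length)/(elapsed time); on a piecewise-linear x-t graph the path length is Σ|Δx|.
0–2 s: |Δx| = |0 − 3| = 3 m
2–8 s: |Δx| = |5 − 0| = 5 m
8–12 s: |Δx| = |6 − 5| = 1 m
12–16 s: |Δx| = |-6 − 6| = 12 m
Total path = 21 m; average speed = 21/16 = 1.3125 m/s.

1.3125 m/s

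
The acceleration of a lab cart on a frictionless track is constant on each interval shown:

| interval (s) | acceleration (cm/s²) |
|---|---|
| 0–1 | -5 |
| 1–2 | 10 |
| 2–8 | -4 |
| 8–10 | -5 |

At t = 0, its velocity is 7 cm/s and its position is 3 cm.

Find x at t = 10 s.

-19.5 cm

On each constant-a segment, Δv = aΔt and Δx = v₀Δt + ½aΔt²; chain segment to segment.
0–1 s: v starts 7 cm/s; Δx = 7·1 + ½·-5·1² = 4.5 cm; v ends 2 cm/s.
1–2 s: v starts 2 cm/s; Δx = 2·1 + ½·10·1² = 7 cm; v ends 12 cm/s.
2–8 s: v starts 12 cm/s; Δx = 12·6 + ½·-4·6² = 0 cm; v ends -12 cm/s.
8–10 s: v starts -12 cm/s; Δx = -12·2 + ½·-5·2² = -34 cm; v ends -22 cm/s.
x(10) = 3 + Σ Δx = -19.5 cm.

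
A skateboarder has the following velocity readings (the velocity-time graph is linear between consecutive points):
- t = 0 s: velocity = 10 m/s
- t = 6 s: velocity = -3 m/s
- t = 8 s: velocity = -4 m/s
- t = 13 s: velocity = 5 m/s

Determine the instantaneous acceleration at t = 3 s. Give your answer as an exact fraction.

Acceleration is the slope of the v-t graph on 0–6 s: (-3 − 10)/(6 − 0) = -13/6 m/s².

-13/6 m/s²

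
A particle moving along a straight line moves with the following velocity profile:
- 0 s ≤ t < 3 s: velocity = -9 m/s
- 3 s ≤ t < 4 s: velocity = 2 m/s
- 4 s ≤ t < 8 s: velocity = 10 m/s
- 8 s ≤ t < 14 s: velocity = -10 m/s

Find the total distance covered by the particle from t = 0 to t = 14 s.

129 m

Distance (not displacement) is the total path length: add the absolute areas under v-t.
0–3 s: |-9| × 3 = 27 m
3–4 s: |2| × 1 = 2 m
4–8 s: |10| × 4 = 40 m
8–14 s: |-10| × 6 = 60 m
Total distance = 129 m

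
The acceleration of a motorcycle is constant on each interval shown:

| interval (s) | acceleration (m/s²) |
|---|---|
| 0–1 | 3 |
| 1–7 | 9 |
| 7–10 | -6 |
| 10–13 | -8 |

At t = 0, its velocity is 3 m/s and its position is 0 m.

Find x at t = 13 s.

445.5 m

On each constant-a segment, Δv = aΔt and Δx = v₀Δt + ½aΔt²; chain segment to segment.
0–1 s: v starts 3 m/s; Δx = 3·1 + ½·3·1² = 4.5 m; v ends 6 m/s.
1–7 s: v starts 6 m/s; Δx = 6·6 + ½·9·6² = 198 m; v ends 60 m/s.
7–10 s: v starts 60 m/s; Δx = 60·3 + ½·-6·3² = 153 m; v ends 42 m/s.
10–13 s: v starts 42 m/s; Δx = 42·3 + ½·-8·3² = 90 m; v ends 18 m/s.
x(13) = 0 + Σ Δx = 445.5 m.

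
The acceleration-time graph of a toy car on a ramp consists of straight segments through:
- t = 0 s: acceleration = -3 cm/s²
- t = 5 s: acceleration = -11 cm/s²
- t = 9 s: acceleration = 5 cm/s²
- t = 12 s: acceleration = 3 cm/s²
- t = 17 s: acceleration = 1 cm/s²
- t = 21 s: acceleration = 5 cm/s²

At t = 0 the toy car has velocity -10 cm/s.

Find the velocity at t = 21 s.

-23 cm/s

Δv equals the area under the a-t graph; then v = v₀ + Δv.
0–5 s: ½(-3 + -11)(5) = -35 cm/s
5–9 s: ½(-11 + 5)(4) = -12 cm/s
9–12 s: ½(5 + 3)(3) = 12 cm/s
12–17 s: ½(3 + 1)(5) = 10 cm/s
17–21 s: ½(1 + 5)(4) = 12 cm/s
Δv = -13 cm/s, so v(21) = -10 + (-13) = -23 cm/s.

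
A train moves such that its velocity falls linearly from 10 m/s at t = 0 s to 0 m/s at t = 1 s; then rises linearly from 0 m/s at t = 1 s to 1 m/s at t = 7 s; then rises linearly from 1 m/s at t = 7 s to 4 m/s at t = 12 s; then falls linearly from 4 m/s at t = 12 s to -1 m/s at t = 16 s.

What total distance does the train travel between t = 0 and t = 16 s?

Distance (not displacement) is the total path length: add the absolute areas under v-t.
0–1 s: |½(10 + 0)(1)| = 5 m
1–7 s: |½(0 + 1)(6)| = 3 m
7–12 s: |½(1 + 4)(5)| = 12.5 m
12–16 s: v = 0 at t = 15.2 s; triangle areas 6.4 + 0.4 = 6.8 m
Total distance = 27.3 m

27.3 m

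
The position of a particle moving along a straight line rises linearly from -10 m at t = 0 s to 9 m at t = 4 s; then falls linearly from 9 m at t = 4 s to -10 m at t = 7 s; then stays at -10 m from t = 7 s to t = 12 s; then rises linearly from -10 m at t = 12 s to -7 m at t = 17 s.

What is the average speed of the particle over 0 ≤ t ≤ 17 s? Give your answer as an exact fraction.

41/17 m/s

Average speed = (total path length)/(elapsed time); on a piecewise-linear x-t graph the path length is Σ|Δx|.
0–4 s: |Δx| = |9 − -10| = 19 m
4–7 s: |Δx| = |-10 − 9| = 19 m
7–12 s: |Δx| = |-10 − -10| = 0 m
12–17 s: |Δx| = |-7 − -10| = 3 m
Total path = 41 m; average speed = 41/17 = 41/17 m/s.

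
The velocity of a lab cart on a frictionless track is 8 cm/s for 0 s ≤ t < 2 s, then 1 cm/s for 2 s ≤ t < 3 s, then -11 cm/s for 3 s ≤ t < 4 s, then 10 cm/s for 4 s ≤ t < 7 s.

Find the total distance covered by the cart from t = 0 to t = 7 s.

Distance (not displacement) is the total path length: add the absolute areas under v-t.
0–2 s: |8| × 2 = 16 cm
2–3 s: |1| × 1 = 1 cm
3–4 s: |-11| × 1 = 11 cm
4–7 s: |10| × 3 = 30 cm
Total distance = 58 cm

58 cm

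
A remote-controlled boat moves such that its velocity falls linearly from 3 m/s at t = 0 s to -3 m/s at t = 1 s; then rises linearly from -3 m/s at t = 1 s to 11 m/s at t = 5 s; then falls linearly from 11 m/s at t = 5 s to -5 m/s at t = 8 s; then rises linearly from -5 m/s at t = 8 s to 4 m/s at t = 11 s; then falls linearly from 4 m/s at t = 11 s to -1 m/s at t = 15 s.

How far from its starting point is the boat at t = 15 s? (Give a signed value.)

Displacement is the signed area under the v-t curve.
0–1 s: ½(3 + -3)(1) = 0 m
1–5 s: ½(-3 + 11)(4) = 16 m
5–8 s: ½(11 + -5)(3) = 9 m
8–11 s: ½(-5 + 4)(3) = -1.5 m
11–15 s: ½(4 + -1)(4) = 6 m
Net displacement = 29.5 m

29.5 m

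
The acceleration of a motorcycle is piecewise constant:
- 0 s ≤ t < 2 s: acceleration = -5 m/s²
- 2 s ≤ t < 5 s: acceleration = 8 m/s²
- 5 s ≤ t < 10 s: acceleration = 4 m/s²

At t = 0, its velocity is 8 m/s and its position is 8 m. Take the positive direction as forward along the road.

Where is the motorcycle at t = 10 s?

On each constant-a segment, Δv = aΔt and Δx = v₀Δt + ½aΔt²; chain segment to segment.
0–2 s: v starts 8 m/s; Δx = 8·2 + ½·-5·2² = 6 m; v ends -2 m/s.
2–5 s: v starts -2 m/s; Δx = -2·3 + ½·8·3² = 30 m; v ends 22 m/s.
5–10 s: v starts 22 m/s; Δx = 22·5 + ½·4·5² = 160 m; v ends 42 m/s.
x(10) = 8 + Σ Δx = 204 m.

204 m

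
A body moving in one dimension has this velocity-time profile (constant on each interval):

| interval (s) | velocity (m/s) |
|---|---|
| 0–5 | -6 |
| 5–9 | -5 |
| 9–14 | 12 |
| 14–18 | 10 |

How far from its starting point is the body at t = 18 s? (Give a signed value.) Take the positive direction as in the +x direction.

50 m

Net displacement equals the area under the velocity-time graph (areas below the axis count negative).
0–5 s: -6 × 5 = -30 m
5–9 s: -5 × 4 = -20 m
9–14 s: 12 × 5 = 60 m
14–18 s: 10 × 4 = 40 m
Net displacement = 50 m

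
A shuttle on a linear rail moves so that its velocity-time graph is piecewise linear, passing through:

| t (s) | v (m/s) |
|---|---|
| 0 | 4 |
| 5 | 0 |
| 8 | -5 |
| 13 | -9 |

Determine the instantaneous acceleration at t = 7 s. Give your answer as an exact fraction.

Acceleration is the slope of the v-t graph on 5–8 s: (-5 − 0)/(8 − 5) = -5/3 m/s².

-5/3 m/s²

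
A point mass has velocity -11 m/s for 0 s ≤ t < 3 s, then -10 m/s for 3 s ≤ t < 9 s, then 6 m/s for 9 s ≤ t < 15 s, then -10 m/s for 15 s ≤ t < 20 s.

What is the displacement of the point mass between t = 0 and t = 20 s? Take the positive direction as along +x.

-107 m

Net displacement equals the area under the velocity-time graph (areas below the axis count negative).
0–3 s: -11 × 3 = -33 m
3–9 s: -10 × 6 = -60 m
9–15 s: 6 × 6 = 36 m
15–20 s: -10 × 5 = -50 m
Net displacement = -107 m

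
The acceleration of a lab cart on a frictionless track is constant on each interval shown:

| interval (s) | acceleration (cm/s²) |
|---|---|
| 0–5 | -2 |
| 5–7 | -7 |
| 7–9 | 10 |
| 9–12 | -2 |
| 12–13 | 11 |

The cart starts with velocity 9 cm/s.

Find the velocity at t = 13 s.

10 cm/s

Δv equals the area under the a-t graph; then v = v₀ + Δv.
0–5 s: -2 × 5 = -10 cm/s
5–7 s: -7 × 2 = -14 cm/s
7–9 s: 10 × 2 = 20 cm/s
9–12 s: -2 × 3 = -6 cm/s
12–13 s: 11 × 1 = 11 cm/s
Δv = 1 cm/s, so v(13) = 9 + (1) = 10 cm/s.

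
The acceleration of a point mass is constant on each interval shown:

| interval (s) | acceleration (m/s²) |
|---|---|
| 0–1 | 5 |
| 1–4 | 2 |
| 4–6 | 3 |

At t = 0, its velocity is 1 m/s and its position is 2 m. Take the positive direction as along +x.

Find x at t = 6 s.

On each constant-a segment, Δv = aΔt and Δx = v₀Δt + ½aΔt²; chain segment to segment.
0–1 s: v starts 1 m/s; Δx = 1·1 + ½·5·1² = 3.5 m; v ends 6 m/s.
1–4 s: v starts 6 m/s; Δx = 6·3 + ½·2·3² = 27 m; v ends 12 m/s.
4–6 s: v starts 12 m/s; Δx = 12·2 + ½·3·2² = 30 m; v ends 18 m/s.
x(6) = 2 + Σ Δx = 62.5 m.

62.5 m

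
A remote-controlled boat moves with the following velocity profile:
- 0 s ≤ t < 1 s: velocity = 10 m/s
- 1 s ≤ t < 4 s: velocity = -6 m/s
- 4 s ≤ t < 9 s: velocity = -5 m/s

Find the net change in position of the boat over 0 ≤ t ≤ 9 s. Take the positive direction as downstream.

Displacement is the signed area under the v-t curve.
0–1 s: 10 × 1 = 10 m
1–4 s: -6 × 3 = -18 m
4–9 s: -5 × 5 = -25 m
Net displacement = -33 m

-33 m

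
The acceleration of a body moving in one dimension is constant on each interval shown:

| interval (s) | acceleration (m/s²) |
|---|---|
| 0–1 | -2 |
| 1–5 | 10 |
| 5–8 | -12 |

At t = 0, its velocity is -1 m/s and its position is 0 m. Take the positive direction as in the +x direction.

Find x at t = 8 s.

On each constant-a segment, Δv = aΔt and Δx = v₀Δt + ½aΔt²; chain segment to segment.
0–1 s: v starts -1 m/s; Δx = -1·1 + ½·-2·1² = -2 m; v ends -3 m/s.
1–5 s: v starts -3 m/s; Δx = -3·4 + ½·10·4² = 68 m; v ends 37 m/s.
5–8 s: v starts 37 m/s; Δx = 37·3 + ½·-12·3² = 57 m; v ends 1 m/s.
x(8) = 0 + Σ Δx = 123 m.

123 m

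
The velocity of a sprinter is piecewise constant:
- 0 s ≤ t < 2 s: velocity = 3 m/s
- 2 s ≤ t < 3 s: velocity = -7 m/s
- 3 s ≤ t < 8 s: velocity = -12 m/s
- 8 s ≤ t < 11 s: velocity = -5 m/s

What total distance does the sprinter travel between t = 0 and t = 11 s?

Total distance travelled is ∫|v| dt — sum the magnitudes of each area piece.
0–2 s: |3| × 2 = 6 m
2–3 s: |-7| × 1 = 7 m
3–8 s: |-12| × 5 = 60 m
8–11 s: |-5| × 3 = 15 m
Total distance = 88 m

88 m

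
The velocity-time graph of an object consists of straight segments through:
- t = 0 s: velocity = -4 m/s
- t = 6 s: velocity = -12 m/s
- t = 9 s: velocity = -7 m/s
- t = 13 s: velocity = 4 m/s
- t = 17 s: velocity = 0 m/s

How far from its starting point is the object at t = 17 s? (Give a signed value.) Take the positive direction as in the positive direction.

-74.5 m

Displacement is the signed area under the v-t curve.
0–6 s: ½(-4 + -12)(6) = -48 m
6–9 s: ½(-12 + -7)(3) = -28.5 m
9–13 s: ½(-7 + 4)(4) = -6 m
13–17 s: ½(4 + 0)(4) = 8 m
Net displacement = -74.5 m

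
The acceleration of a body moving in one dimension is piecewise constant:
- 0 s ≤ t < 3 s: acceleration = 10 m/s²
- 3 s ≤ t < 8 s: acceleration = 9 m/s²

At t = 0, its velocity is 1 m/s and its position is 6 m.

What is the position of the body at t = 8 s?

321.5 m

On each constant-a segment, Δv = aΔt and Δx = v₀Δt + ½aΔt²; chain segment to segment.
0–3 s: v starts 1 m/s; Δx = 1·3 + ½·10·3² = 48 m; v ends 31 m/s.
3–8 s: v starts 31 m/s; Δx = 31·5 + ½·9·5² = 267.5 m; v ends 76 m/s.
x(8) = 6 + Σ Δx = 321.5 m.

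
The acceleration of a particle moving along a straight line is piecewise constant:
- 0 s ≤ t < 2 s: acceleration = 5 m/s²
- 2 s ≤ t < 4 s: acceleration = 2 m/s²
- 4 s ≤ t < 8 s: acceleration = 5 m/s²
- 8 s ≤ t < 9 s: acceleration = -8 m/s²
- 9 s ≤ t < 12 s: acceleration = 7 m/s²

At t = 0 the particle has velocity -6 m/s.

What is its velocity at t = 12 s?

41 m/s

Δv equals the area under the a-t graph; then v = v₀ + Δv.
0–2 s: 5 × 2 = 10 m/s
2–4 s: 2 × 2 = 4 m/s
4–8 s: 5 × 4 = 20 m/s
8–9 s: -8 × 1 = -8 m/s
9–12 s: 7 × 3 = 21 m/s
Δv = 47 m/s, so v(12) = -6 + (47) = 41 m/s.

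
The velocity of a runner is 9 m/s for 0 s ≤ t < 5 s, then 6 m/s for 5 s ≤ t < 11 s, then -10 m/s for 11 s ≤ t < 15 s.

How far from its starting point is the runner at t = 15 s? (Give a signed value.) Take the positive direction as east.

41 m

Net displacement equals the area under the velocity-time graph (areas below the axis count negative).
0–5 s: 9 × 5 = 45 m
5–11 s: 6 × 6 = 36 m
11–15 s: -10 × 4 = -40 m
Net displacement = 41 m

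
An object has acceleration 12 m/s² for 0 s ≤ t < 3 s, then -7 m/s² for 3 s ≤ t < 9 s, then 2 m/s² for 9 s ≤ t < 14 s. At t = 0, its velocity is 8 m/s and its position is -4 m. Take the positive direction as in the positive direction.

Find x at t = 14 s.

On each constant-a segment, Δv = aΔt and Δx = v₀Δt + ½aΔt²; chain segment to segment.
0–3 s: v starts 8 m/s; Δx = 8·3 + ½·12·3² = 78 m; v ends 44 m/s.
3–9 s: v starts 44 m/s; Δx = 44·6 + ½·-7·6² = 138 m; v ends 2 m/s.
9–14 s: v starts 2 m/s; Δx = 2·5 + ½·2·5² = 35 m; v ends 12 m/s.
x(14) = -4 + Σ Δx = 247 m.

247 m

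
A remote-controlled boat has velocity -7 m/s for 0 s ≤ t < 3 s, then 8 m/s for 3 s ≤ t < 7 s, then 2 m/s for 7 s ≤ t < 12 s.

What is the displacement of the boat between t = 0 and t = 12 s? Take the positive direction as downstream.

Net displacement equals the area under the velocity-time graph (areas below the axis count negative).
0–3 s: -7 × 3 = -21 m
3–7 s: 8 × 4 = 32 m
7–12 s: 2 × 5 = 10 m
Net displacement = 21 m

21 m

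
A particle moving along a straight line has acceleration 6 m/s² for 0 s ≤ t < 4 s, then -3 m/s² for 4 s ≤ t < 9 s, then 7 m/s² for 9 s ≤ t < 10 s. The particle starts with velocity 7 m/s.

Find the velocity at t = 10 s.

Δv equals the area under the a-t graph; then v = v₀ + Δv.
0–4 s: 6 × 4 = 24 m/s
4–9 s: -3 × 5 = -15 m/s
9–10 s: 7 × 1 = 7 m/s
Δv = 16 m/s, so v(10) = 7 + (16) = 23 m/s.

23 m/s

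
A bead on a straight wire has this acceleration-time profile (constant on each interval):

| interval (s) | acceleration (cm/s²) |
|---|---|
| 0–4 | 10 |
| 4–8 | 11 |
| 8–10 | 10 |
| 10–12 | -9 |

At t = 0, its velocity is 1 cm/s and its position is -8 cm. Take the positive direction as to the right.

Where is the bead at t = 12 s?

On each constant-a segment, Δv = aΔt and Δx = v₀Δt + ½aΔt²; chain segment to segment.
0–4 s: v starts 1 cm/s; Δx = 1·4 + ½·10·4² = 84 cm; v ends 41 cm/s.
4–8 s: v starts 41 cm/s; Δx = 41·4 + ½·11·4² = 252 cm; v ends 85 cm/s.
8–10 s: v starts 85 cm/s; Δx = 85·2 + ½·10·2² = 190 cm; v ends 105 cm/s.
10–12 s: v starts 105 cm/s; Δx = 105·2 + ½·-9·2² = 192 cm; v ends 87 cm/s.
x(12) = -8 + Σ Δx = 710 cm.

710 cm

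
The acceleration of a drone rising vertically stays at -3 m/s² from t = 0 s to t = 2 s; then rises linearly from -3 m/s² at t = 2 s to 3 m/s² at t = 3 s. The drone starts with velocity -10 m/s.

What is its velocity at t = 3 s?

Δv equals the area under the a-t graph; then v = v₀ + Δv.
0–2 s: -3 × 2 = -6 m/s
2–3 s: ½(-3 + 3)(1) = 0 m/s
Δv = -6 m/s, so v(3) = -10 + (-6) = -16 m/s.

-16 m/s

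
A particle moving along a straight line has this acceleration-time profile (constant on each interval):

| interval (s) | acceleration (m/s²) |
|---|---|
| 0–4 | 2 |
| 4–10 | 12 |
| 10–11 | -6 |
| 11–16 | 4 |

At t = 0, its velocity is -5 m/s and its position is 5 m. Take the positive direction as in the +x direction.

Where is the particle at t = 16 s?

702 m

On each constant-a segment, Δv = aΔt and Δx = v₀Δt + ½aΔt²; chain segment to segment.
0–4 s: v starts -5 m/s; Δx = -5·4 + ½·2·4² = -4 m; v ends 3 m/s.
4–10 s: v starts 3 m/s; Δx = 3·6 + ½·12·6² = 234 m; v ends 75 m/s.
10–11 s: v starts 75 m/s; Δx = 75·1 + ½·-6·1² = 72 m; v ends 69 m/s.
11–16 s: v starts 69 m/s; Δx = 69·5 + ½·4·5² = 395 m; v ends 89 m/s.
x(16) = 5 + Σ Δx = 702 m.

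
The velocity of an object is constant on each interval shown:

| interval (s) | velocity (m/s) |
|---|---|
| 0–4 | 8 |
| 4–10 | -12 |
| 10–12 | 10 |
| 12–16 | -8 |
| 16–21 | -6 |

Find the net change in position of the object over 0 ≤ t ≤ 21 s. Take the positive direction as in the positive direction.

-82 m

Net displacement equals the area under the velocity-time graph (areas below the axis count negative).
0–4 s: 8 × 4 = 32 m
4–10 s: -12 × 6 = -72 m
10–12 s: 10 × 2 = 20 m
12–16 s: -8 × 4 = -32 m
16–21 s: -6 × 5 = -30 m
Net displacement = -82 m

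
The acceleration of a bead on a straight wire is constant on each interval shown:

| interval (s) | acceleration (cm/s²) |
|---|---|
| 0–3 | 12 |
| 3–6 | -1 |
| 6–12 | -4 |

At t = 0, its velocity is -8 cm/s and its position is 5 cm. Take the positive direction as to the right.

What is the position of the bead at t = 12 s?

On each constant-a segment, Δv = aΔt and Δx = v₀Δt + ½aΔt²; chain segment to segment.
0–3 s: v starts -8 cm/s; Δx = -8·3 + ½·12·3² = 30 cm; v ends 28 cm/s.
3–6 s: v starts 28 cm/s; Δx = 28·3 + ½·-1·3² = 79.5 cm; v ends 25 cm/s.
6–12 s: v starts 25 cm/s; Δx = 25·6 + ½·-4·6² = 78 cm; v ends 1 cm/s.
x(12) = 5 + Σ Δx = 192.5 cm.

192.5 cm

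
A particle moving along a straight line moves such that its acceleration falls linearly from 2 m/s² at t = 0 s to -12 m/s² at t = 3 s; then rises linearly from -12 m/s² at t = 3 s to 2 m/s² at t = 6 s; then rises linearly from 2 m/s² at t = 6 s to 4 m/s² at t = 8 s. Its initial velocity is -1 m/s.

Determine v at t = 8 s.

-25 m/s

Δv equals the area under the a-t graph; then v = v₀ + Δv.
0–3 s: ½(2 + -12)(3) = -15 m/s
3–6 s: ½(-12 + 2)(3) = -15 m/s
6–8 s: ½(2 + 4)(2) = 6 m/s
Δv = -24 m/s, so v(8) = -1 + (-24) = -25 m/s.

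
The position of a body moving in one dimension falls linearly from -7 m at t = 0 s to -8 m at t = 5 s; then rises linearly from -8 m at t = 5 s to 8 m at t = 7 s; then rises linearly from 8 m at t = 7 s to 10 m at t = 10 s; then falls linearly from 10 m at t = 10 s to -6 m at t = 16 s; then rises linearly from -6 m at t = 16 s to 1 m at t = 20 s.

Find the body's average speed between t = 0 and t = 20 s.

Average speed = (total path length)/(elapsed time); on a piecewise-linear x-t graph the path length is Σ|Δx|.
0–5 s: |Δx| = |-8 − -7| = 1 m
5–7 s: |Δx| = |8 − -8| = 16 m
7–10 s: |Δx| = |10 − 8| = 2 m
10–16 s: |Δx| = |-6 − 10| = 16 m
16–20 s: |Δx| = |1 − -6| = 7 m
Total path = 42 m; average speed = 42/20 = 2.1 m/s.

2.1 m/s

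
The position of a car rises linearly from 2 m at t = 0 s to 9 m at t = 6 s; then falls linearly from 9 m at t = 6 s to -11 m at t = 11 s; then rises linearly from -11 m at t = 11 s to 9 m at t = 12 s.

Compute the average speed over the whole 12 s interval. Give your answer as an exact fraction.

47/12 m/s

Average speed = (total path length)/(elapsed time); on a piecewise-linear x-t graph the path length is Σ|Δx|.
0–6 s: |Δx| = |9 − 2| = 7 m
6–11 s: |Δx| = |-11 − 9| = 20 m
11–12 s: |Δx| = |9 − -11| = 20 m
Total path = 47 m; average speed = 47/12 = 47/12 m/s.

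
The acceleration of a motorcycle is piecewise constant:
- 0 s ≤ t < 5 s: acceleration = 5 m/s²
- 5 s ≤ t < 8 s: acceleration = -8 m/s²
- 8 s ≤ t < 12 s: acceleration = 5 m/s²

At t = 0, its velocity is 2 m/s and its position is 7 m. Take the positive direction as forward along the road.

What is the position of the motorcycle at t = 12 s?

On each constant-a segment, Δv = aΔt and Δx = v₀Δt + ½aΔt²; chain segment to segment.
0–5 s: v starts 2 m/s; Δx = 2·5 + ½·5·5² = 72.5 m; v ends 27 m/s.
5–8 s: v starts 27 m/s; Δx = 27·3 + ½·-8·3² = 45 m; v ends 3 m/s.
8–12 s: v starts 3 m/s; Δx = 3·4 + ½·5·4² = 52 m; v ends 23 m/s.
x(12) = 7 + Σ Δx = 176.5 m.

176.5 m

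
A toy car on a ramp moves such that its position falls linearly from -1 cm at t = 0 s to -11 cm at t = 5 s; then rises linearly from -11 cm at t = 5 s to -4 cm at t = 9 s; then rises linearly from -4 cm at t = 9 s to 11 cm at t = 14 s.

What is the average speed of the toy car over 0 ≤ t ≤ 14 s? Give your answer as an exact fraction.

Average speed = (total path length)/(elapsed time); on a piecewise-linear x-t graph the path length is Σ|Δx|.
0–5 s: |Δx| = |-11 − -1| = 10 cm
5–9 s: |Δx| = |-4 − -11| = 7 cm
9–14 s: |Δx| = |11 − -4| = 15 cm
Total path = 32 cm; average speed = 32/14 = 16/7 cm/s.

16/7 cm/s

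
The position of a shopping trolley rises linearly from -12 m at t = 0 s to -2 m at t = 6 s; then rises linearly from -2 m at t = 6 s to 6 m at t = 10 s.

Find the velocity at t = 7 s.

2 m/s

Velocity is the slope of the x-t graph on 6–10 s: (6 − -2)/(10 − 6) = 2 m/s.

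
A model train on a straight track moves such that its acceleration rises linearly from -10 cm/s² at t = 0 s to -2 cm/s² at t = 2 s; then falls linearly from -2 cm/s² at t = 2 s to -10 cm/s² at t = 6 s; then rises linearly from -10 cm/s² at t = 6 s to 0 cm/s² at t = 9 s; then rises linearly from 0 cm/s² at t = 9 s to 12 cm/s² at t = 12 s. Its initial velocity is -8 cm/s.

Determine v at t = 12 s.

Δv equals the area under the a-t graph; then v = v₀ + Δv.
0–2 s: ½(-10 + -2)(2) = -12 cm/s
2–6 s: ½(-2 + -10)(4) = -24 cm/s
6–9 s: ½(-10 + 0)(3) = -15 cm/s
9–12 s: ½(0 + 12)(3) = 18 cm/s
Δv = -33 cm/s, so v(12) = -8 + (-33) = -41 cm/s.

-41 cm/s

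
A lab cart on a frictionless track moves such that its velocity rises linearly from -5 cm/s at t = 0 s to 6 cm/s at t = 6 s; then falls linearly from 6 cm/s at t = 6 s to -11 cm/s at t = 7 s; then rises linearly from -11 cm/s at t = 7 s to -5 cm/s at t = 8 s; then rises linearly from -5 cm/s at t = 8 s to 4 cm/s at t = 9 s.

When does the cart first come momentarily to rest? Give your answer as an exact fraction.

t = 30/11 s

v changes sign on 0–6 s (from -5 to 6); the graph is linear there, so v = 0 at t = 0 + (5)·(6 − 0)/(6 − -5) = 30/11 s.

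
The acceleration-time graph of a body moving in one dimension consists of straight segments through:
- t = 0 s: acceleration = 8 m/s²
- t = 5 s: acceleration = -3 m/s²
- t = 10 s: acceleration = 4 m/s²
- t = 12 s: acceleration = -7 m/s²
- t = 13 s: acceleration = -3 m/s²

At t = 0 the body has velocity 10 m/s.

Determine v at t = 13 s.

17 m/s

Δv equals the area under the a-t graph; then v = v₀ + Δv.
0–5 s: ½(8 + -3)(5) = 12.5 m/s
5–10 s: ½(-3 + 4)(5) = 2.5 m/s
10–12 s: ½(4 + -7)(2) = -3 m/s
12–13 s: ½(-7 + -3)(1) = -5 m/s
Δv = 7 m/s, so v(13) = 10 + (7) = 17 m/s.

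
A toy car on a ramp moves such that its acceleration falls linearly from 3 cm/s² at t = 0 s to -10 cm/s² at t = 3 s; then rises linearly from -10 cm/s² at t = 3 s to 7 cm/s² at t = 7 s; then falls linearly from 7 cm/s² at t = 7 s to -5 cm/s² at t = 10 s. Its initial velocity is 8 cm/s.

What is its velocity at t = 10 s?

Δv equals the area under the a-t graph; then v = v₀ + Δv.
0–3 s: ½(3 + -10)(3) = -10.5 cm/s
3–7 s: ½(-10 + 7)(4) = -6 cm/s
7–10 s: ½(7 + -5)(3) = 3 cm/s
Δv = -13.5 cm/s, so v(10) = 8 + (-13.5) = -5.5 cm/s.

-5.5 cm/s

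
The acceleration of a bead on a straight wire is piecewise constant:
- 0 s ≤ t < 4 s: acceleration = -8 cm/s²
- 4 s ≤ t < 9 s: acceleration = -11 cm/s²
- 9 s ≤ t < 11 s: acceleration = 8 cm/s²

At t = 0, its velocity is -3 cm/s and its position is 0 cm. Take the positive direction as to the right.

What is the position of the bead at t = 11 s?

-552.5 cm

On each constant-a segment, Δv = aΔt and Δx = v₀Δt + ½aΔt²; chain segment to segment.
0–4 s: v starts -3 cm/s; Δx = -3·4 + ½·-8·4² = -76 cm; v ends -35 cm/s.
4–9 s: v starts -35 cm/s; Δx = -35·5 + ½·-11·5² = -312.5 cm; v ends -90 cm/s.
9–11 s: v starts -90 cm/s; Δx = -90·2 + ½·8·2² = -164 cm; v ends -74 cm/s.
x(11) = 0 + Σ Δx = -552.5 cm.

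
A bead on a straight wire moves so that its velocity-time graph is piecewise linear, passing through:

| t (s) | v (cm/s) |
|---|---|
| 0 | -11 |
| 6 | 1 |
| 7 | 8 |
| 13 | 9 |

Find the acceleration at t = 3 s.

2 cm/s²

Acceleration is the slope of the v-t graph on 0–6 s: (1 − -11)/(6 − 0) = 2 cm/s².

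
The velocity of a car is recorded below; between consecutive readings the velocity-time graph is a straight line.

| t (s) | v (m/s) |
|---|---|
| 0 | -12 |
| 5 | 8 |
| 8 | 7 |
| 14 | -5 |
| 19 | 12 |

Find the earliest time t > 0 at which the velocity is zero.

t = 3 s

v changes sign on 0–5 s (from -12 to 8); the graph is linear there, so v = 0 at t = 0 + (12)·(5 − 0)/(8 − -12) = 3 s.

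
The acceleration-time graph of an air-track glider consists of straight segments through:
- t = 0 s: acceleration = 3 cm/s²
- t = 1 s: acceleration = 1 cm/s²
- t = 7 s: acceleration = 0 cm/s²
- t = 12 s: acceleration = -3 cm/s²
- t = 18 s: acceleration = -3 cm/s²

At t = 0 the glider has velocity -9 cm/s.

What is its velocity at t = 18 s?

-29.5 cm/s

Δv equals the area under the a-t graph; then v = v₀ + Δv.
0–1 s: ½(3 + 1)(1) = 2 cm/s
1–7 s: ½(1 + 0)(6) = 3 cm/s
7–12 s: ½(0 + -3)(5) = -7.5 cm/s
12–18 s: -3 × 6 = -18 cm/s
Δv = -20.5 cm/s, so v(18) = -9 + (-20.5) = -29.5 cm/s.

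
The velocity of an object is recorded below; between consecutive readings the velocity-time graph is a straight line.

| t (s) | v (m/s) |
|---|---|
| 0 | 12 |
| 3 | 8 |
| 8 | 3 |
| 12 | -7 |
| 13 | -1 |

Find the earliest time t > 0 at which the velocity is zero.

v changes sign on 8–12 s (from 3 to -7); the graph is linear there, so v = 0 at t = 8 + (-3)·(12 − 8)/(-7 − 3) = 9.2 s.

t = 9.2 s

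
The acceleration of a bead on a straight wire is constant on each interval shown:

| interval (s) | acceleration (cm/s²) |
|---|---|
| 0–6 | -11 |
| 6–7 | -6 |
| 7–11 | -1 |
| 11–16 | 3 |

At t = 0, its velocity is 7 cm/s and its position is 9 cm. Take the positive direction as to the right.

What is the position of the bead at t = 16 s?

On each constant-a segment, Δv = aΔt and Δx = v₀Δt + ½aΔt²; chain segment to segment.
0–6 s: v starts 7 cm/s; Δx = 7·6 + ½·-11·6² = -156 cm; v ends -59 cm/s.
6–7 s: v starts -59 cm/s; Δx = -59·1 + ½·-6·1² = -62 cm; v ends -65 cm/s.
7–11 s: v starts -65 cm/s; Δx = -65·4 + ½·-1·4² = -268 cm; v ends -69 cm/s.
11–16 s: v starts -69 cm/s; Δx = -69·5 + ½·3·5² = -307.5 cm; v ends -54 cm/s.
x(16) = 9 + Σ Δx = -784.5 cm.

-784.5 cm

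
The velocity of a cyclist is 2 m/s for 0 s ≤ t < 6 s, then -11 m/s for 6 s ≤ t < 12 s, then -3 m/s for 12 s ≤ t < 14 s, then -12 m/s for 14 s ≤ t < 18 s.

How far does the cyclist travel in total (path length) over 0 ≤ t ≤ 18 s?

132 m

Distance (not displacement) is the total path length: add the absolute areas under v-t.
0–6 s: |2| × 6 = 12 m
6–12 s: |-11| × 6 = 66 m
12–14 s: |-3| × 2 = 6 m
14–18 s: |-12| × 4 = 48 m
Total distance = 132 m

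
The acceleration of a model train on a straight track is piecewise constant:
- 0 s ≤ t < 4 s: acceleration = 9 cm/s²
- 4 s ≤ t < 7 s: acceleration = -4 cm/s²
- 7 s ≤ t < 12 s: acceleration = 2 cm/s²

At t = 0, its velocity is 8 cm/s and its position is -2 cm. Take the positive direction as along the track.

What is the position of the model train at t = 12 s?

On each constant-a segment, Δv = aΔt and Δx = v₀Δt + ½aΔt²; chain segment to segment.
0–4 s: v starts 8 cm/s; Δx = 8·4 + ½·9·4² = 104 cm; v ends 44 cm/s.
4–7 s: v starts 44 cm/s; Δx = 44·3 + ½·-4·3² = 114 cm; v ends 32 cm/s.
7–12 s: v starts 32 cm/s; Δx = 32·5 + ½·2·5² = 185 cm; v ends 42 cm/s.
x(12) = -2 + Σ Δx = 401 cm.

401 cm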